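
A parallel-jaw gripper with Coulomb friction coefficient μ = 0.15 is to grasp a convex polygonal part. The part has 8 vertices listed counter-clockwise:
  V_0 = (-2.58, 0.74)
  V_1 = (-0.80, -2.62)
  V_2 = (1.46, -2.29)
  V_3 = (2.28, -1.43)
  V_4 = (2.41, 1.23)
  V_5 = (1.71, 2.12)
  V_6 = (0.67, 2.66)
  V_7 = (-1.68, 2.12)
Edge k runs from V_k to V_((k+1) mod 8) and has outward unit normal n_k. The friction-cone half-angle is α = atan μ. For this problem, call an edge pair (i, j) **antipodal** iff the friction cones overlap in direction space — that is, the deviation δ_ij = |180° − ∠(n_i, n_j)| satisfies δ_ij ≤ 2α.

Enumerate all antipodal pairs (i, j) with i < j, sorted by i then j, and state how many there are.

α = atan 0.15 = 8.53°;  2α = 17.06°
n_0 = (-0.8837, -0.4681)
n_1 = (+0.1445, -0.9895)
n_2 = (+0.7237, -0.6901)
n_3 = (+0.9988, -0.0488)
n_4 = (+0.7860, +0.6182)
n_5 = (+0.4608, +0.8875)
n_6 = (-0.2240, +0.9746)
n_7 = (-0.8376, +0.5463)
  (0,1): δ = 109.61°  ·
  (0,2): δ = 71.55°  ·
  (0,3): δ = 30.71°  ·
  (0,4): δ = 10.27°  ✓
  (0,5): δ = 34.65°  ·
  (0,6): δ = 75.03°  ·
  (0,7): δ = 118.98°  ·
  (1,2): δ = 141.94°  ·
  (1,3): δ = 101.11°  ·
  (1,4): δ = 60.12°  ·
  (1,5): δ = 35.75°  ·
  (1,6): δ = 4.63°  ✓
  (1,7): δ = 48.58°  ·
  (2,3): δ = 139.16°  ·
  (2,4): δ = 98.18°  ·
  (2,5): δ = 73.80°  ·
  (2,6): δ = 33.42°  ·
  (2,7): δ = 10.52°  ✓
  (3,4): δ = 139.02°  ·
  (3,5): δ = 114.64°  ·
  (3,6): δ = 74.26°  ·
  (3,7): δ = 30.31°  ·
  (4,5): δ = 155.63°  ·
  (4,6): δ = 115.24°  ·
  (4,7): δ = 71.30°  ·
  (5,6): δ = 139.62°  ·
  (5,7): δ = 95.67°  ·
  (6,7): δ = 136.05°  ·
antipodal pairs: 3

count = 3; pairs: (0,4), (1,6), (2,7)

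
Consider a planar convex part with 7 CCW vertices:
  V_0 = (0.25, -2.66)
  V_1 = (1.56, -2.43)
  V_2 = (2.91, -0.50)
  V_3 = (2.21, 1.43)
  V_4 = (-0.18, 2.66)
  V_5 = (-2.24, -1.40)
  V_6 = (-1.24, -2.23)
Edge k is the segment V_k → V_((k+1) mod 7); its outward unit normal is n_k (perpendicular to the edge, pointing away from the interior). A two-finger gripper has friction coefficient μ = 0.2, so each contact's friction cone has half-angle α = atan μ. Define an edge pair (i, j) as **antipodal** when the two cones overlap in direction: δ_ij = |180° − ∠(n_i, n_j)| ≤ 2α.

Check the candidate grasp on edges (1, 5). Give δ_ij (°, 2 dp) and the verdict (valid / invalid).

δ = 85.28°, invalid

α = atan 0.2 = 11.31°;  2α = 22.62°
edge 1: e_1 = (+1.35, +1.93);  n_1 = (+0.8194, -0.5732)
edge 5: e_5 = (+1.00, -0.83);  n_5 = (-0.6387, -0.7695)
∠(n_1, n_5) = 94.72°
δ = |180° − 94.72°| = 85.28°
85.28° > 2α = 22.62°  →  invalid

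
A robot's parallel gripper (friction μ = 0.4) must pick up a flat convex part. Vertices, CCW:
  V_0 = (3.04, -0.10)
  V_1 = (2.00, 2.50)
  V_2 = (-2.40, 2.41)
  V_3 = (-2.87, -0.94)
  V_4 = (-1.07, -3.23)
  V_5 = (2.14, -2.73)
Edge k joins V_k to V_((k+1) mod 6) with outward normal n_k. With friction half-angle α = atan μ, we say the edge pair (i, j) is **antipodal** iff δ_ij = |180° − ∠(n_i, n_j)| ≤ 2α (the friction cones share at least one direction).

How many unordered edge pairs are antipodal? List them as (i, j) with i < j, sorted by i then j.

count = 4; pairs: (0,2), (0,3), (1,4), (2,5)

α = atan 0.4 = 21.80°;  2α = 43.60°
n_0 = (+0.9285, +0.3714)
n_1 = (-0.0205, +0.9998)
n_2 = (-0.9903, +0.1389)
n_3 = (-0.7862, -0.6180)
n_4 = (+0.1539, -0.9881)
n_5 = (+0.9461, -0.3238)
  (0,1): δ = 110.63°  ·
  (0,2): δ = 29.79°  ✓
  (0,3): δ = 16.37°  ✓
  (0,4): δ = 77.05°  ·
  (0,5): δ = 139.31°  ·
  (1,2): δ = 99.16°  ·
  (1,3): δ = 53.00°  ·
  (1,4): δ = 7.68°  ✓
  (1,5): δ = 69.94°  ·
  (2,3): δ = 133.85°  ·
  (2,4): δ = 73.16°  ·
  (2,5): δ = 10.90°  ✓
  (3,4): δ = 119.31°  ·
  (3,5): δ = 57.06°  ·
  (4,5): δ = 117.74°  ·
antipodal pairs: 4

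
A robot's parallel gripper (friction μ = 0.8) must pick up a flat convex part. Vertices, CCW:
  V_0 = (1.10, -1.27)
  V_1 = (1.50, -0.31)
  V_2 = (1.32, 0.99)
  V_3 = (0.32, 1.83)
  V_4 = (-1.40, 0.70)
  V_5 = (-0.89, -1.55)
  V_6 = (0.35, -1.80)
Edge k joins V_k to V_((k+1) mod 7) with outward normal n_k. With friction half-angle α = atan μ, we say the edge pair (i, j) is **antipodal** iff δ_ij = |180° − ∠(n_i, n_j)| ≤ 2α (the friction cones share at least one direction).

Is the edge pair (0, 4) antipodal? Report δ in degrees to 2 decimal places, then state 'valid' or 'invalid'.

α = atan 0.8 = 38.66°;  2α = 77.32°
edge 0: e_0 = (+0.40, +0.96);  n_0 = (+0.9231, -0.3846)
edge 4: e_4 = (+0.51, -2.25);  n_4 = (-0.9753, -0.2211)
∠(n_0, n_4) = 144.61°
δ = |180° − 144.61°| = 35.39°
35.39° ≤ 2α = 77.32°  →  valid

δ = 35.39°, valid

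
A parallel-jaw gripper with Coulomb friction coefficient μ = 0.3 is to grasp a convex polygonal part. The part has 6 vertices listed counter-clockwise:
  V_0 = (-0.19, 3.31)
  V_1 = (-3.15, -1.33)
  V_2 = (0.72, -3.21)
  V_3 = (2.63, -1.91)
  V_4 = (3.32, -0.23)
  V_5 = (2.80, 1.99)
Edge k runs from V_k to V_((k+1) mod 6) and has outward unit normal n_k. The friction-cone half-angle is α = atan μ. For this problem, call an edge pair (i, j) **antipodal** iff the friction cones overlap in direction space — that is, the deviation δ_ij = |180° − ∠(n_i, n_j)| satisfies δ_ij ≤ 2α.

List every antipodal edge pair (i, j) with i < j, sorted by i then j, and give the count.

α = atan 0.3 = 16.70°;  2α = 33.40°
n_0 = (-0.8431, +0.5378)
n_1 = (-0.4370, -0.8995)
n_2 = (+0.5627, -0.8267)
n_3 = (+0.9250, -0.3799)
n_4 = (+0.9736, +0.2281)
n_5 = (+0.4039, +0.9148)
  (0,1): δ = 83.37°  ·
  (0,2): δ = 23.22°  ✓
  (0,3): δ = 10.21°  ✓
  (0,4): δ = 45.72°  ·
  (0,5): δ = 98.71°  ·
  (1,2): δ = 119.85°  ·
  (1,3): δ = 86.42°  ·
  (1,4): δ = 50.91°  ·
  (1,5): δ = 2.09°  ✓
  (2,3): δ = 146.57°  ·
  (2,4): δ = 111.06°  ·
  (2,5): δ = 58.06°  ·
  (3,4): δ = 144.49°  ·
  (3,5): δ = 91.49°  ·
  (4,5): δ = 127.00°  ·
antipodal pairs: 3

count = 3; pairs: (0,2), (0,3), (1,5)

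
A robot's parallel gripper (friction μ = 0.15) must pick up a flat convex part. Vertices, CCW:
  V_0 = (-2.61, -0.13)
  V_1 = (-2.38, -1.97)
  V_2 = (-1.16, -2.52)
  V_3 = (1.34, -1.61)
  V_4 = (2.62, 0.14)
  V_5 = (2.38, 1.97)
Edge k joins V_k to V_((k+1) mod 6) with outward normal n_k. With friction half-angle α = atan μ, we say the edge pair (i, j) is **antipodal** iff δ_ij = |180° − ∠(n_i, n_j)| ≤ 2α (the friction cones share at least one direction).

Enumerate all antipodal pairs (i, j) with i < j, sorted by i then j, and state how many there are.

α = atan 0.15 = 8.53°;  2α = 17.06°
n_0 = (-0.9923, -0.1240)
n_1 = (-0.4110, -0.9116)
n_2 = (+0.3420, -0.9397)
n_3 = (+0.8071, -0.5904)
n_4 = (+0.9915, +0.1300)
n_5 = (-0.3879, +0.9217)
  (0,1): δ = 121.39°  ·
  (0,2): δ = 77.12°  ·
  (0,3): δ = 43.31°  ·
  (0,4): δ = 0.35°  ✓
  (0,5): δ = 105.70°  ·
  (1,2): δ = 135.73°  ·
  (1,3): δ = 101.92°  ·
  (1,4): δ = 58.26°  ·
  (1,5): δ = 47.09°  ·
  (2,3): δ = 146.18°  ·
  (2,4): δ = 102.53°  ·
  (2,5): δ = 2.82°  ✓
  (3,4): δ = 136.35°  ·
  (3,5): δ = 30.99°  ·
  (4,5): δ = 74.65°  ·
antipodal pairs: 2

count = 2; pairs: (0,4), (2,5)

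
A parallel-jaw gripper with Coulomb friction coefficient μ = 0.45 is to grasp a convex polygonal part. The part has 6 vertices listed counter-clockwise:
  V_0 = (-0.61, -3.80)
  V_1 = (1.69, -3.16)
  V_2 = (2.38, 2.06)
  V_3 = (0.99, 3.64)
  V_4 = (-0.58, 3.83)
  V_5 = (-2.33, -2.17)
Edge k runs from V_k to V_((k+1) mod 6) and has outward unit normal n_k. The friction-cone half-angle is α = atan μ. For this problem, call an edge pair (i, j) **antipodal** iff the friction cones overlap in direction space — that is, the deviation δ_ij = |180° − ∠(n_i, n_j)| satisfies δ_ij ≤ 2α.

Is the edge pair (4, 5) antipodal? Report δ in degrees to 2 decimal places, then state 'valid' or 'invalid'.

α = atan 0.45 = 24.23°;  2α = 48.46°
edge 4: e_4 = (-1.75, -6.00);  n_4 = (-0.9600, +0.2800)
edge 5: e_5 = (+1.72, -1.63);  n_5 = (-0.6879, -0.7258)
∠(n_4, n_5) = 62.80°
δ = |180° − 62.80°| = 117.20°
117.20° > 2α = 48.46°  →  invalid

δ = 117.20°, invalid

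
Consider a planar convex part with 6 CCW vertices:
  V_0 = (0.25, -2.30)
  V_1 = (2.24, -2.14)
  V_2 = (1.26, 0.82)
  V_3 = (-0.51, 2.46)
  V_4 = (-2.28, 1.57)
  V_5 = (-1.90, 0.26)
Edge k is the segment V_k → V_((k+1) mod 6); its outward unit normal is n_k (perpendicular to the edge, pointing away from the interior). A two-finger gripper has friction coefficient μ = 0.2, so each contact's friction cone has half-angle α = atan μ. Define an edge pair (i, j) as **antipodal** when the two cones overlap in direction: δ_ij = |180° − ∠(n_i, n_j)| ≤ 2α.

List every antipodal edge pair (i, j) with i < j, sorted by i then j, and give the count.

count = 4; pairs: (0,3), (1,4), (1,5), (2,5)

α = atan 0.2 = 11.31°;  2α = 22.62°
n_0 = (+0.0801, -0.9968)
n_1 = (+0.9493, +0.3143)
n_2 = (+0.6797, +0.7335)
n_3 = (-0.4492, +0.8934)
n_4 = (-0.9604, -0.2786)
n_5 = (-0.7658, -0.6431)
  (0,1): δ = 76.28°  ·
  (0,2): δ = 47.41°  ·
  (0,3): δ = 22.10°  ✓
  (0,4): δ = 101.58°  ·
  (0,5): δ = 125.43°  ·
  (1,2): δ = 151.14°  ·
  (1,3): δ = 81.62°  ·
  (1,4): δ = 2.14°  ✓
  (1,5): δ = 21.71°  ✓
  (2,3): δ = 110.49°  ·
  (2,4): δ = 31.01°  ·
  (2,5): δ = 7.16°  ✓
  (3,4): δ = 100.52°  ·
  (3,5): δ = 76.67°  ·
  (4,5): δ = 156.15°  ·
antipodal pairs: 4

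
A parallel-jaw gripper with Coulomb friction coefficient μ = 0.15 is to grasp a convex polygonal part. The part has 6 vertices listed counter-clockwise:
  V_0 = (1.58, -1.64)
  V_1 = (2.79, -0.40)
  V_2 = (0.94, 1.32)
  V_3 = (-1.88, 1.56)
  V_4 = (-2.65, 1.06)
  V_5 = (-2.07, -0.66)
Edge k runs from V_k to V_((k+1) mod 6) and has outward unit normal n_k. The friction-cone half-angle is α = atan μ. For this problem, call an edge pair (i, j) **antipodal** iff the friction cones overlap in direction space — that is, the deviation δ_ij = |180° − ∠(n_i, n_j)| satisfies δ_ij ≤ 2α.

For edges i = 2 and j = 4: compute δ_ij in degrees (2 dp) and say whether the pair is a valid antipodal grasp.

α = atan 0.15 = 8.53°;  2α = 17.06°
edge 2: e_2 = (-2.82, +0.24);  n_2 = (+0.0848, +0.9964)
edge 4: e_4 = (+0.58, -1.72);  n_4 = (-0.9476, -0.3195)
∠(n_2, n_4) = 113.50°
δ = |180° − 113.50°| = 66.50°
66.50° > 2α = 17.06°  →  invalid

δ = 66.50°, invalid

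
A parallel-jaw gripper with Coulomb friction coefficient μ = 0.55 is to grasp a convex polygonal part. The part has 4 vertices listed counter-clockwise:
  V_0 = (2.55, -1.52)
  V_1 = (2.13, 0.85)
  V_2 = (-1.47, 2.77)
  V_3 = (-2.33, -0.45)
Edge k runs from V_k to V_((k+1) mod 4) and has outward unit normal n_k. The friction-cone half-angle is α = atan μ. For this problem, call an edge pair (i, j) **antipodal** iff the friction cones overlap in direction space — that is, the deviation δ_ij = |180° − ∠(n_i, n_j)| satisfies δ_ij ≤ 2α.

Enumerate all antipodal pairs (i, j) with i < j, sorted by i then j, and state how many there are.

count = 2; pairs: (0,2), (1,3)

α = atan 0.55 = 28.81°;  2α = 57.62°
n_0 = (+0.9847, +0.1745)
n_1 = (+0.4706, +0.8824)
n_2 = (-0.9661, +0.2580)
n_3 = (-0.2142, -0.9768)
  (0,1): δ = 128.12°  ·
  (0,2): δ = 25.00°  ✓
  (0,3): δ = 67.58°  ·
  (1,2): δ = 76.88°  ·
  (1,3): δ = 15.71°  ✓
  (2,3): δ = 87.41°  ·
antipodal pairs: 2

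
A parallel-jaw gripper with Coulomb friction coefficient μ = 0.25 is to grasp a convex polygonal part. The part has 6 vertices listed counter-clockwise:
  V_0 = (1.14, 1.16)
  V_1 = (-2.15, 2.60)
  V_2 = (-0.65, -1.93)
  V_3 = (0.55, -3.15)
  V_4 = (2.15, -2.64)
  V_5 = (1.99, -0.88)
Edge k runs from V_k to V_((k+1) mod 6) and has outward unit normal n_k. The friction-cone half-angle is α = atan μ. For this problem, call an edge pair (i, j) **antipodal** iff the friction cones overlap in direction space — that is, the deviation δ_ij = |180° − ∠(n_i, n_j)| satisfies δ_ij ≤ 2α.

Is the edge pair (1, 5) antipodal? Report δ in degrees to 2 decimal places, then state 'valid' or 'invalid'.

α = atan 0.25 = 14.04°;  2α = 28.07°
edge 1: e_1 = (+1.50, -4.53);  n_1 = (-0.9493, -0.3143)
edge 5: e_5 = (-0.85, +2.04);  n_5 = (+0.9231, +0.3846)
∠(n_1, n_5) = 175.70°
δ = |180° − 175.70°| = 4.30°
4.30° ≤ 2α = 28.07°  →  valid

δ = 4.30°, valid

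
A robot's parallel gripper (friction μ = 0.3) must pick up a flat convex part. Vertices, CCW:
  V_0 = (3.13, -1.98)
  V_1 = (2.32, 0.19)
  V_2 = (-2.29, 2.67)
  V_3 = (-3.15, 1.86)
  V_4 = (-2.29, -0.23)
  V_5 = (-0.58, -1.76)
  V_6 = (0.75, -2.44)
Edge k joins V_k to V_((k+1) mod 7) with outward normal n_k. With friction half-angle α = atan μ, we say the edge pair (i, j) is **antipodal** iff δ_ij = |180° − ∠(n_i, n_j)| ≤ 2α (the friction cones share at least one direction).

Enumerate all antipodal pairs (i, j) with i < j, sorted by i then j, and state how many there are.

α = atan 0.3 = 16.70°;  2α = 33.40°
n_0 = (+0.9369, +0.3497)
n_1 = (+0.4738, +0.8807)
n_2 = (-0.6856, +0.7280)
n_3 = (-0.9248, -0.3805)
n_4 = (-0.6668, -0.7452)
n_5 = (-0.4552, -0.8904)
n_6 = (+0.1898, -0.9818)
  (0,1): δ = 138.75°  ·
  (0,2): δ = 67.18°  ·
  (0,3): δ = 1.90°  ✓
  (0,4): δ = 27.71°  ✓
  (0,5): δ = 42.45°  ·
  (0,6): δ = 80.47°  ·
  (1,2): δ = 108.44°  ·
  (1,3): δ = 39.36°  ·
  (1,4): δ = 13.54°  ✓
  (1,5): δ = 1.20°  ✓
  (1,6): δ = 39.22°  ·
  (2,3): δ = 110.92°  ·
  (2,4): δ = 85.11°  ·
  (2,5): δ = 70.36°  ·
  (2,6): δ = 32.35°  ✓
  (3,4): δ = 154.19°  ·
  (3,5): δ = 139.45°  ·
  (3,6): δ = 101.43°  ·
  (4,5): δ = 165.26°  ·
  (4,6): δ = 127.24°  ·
  (5,6): δ = 141.98°  ·
antipodal pairs: 5

count = 5; pairs: (0,3), (0,4), (1,4), (1,5), (2,6)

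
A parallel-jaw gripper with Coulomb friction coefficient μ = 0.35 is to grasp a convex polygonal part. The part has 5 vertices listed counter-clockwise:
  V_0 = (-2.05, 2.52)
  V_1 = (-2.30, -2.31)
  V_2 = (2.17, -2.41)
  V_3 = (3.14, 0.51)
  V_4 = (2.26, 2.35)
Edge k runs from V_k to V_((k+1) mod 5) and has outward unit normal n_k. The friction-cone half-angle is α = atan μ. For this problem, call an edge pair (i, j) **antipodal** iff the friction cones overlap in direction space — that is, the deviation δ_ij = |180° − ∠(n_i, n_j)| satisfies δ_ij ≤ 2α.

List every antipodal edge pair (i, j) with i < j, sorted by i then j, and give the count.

α = atan 0.35 = 19.29°;  2α = 38.58°
n_0 = (-0.9987, +0.0517)
n_1 = (-0.0224, -0.9997)
n_2 = (+0.9490, -0.3153)
n_3 = (+0.9021, +0.4315)
n_4 = (+0.0394, +0.9992)
  (0,1): δ = 88.32°  ·
  (0,2): δ = 15.41°  ✓
  (0,3): δ = 28.52°  ✓
  (0,4): δ = 90.70°  ·
  (1,2): δ = 107.09°  ·
  (1,3): δ = 63.16°  ·
  (1,4): δ = 0.98°  ✓
  (2,3): δ = 136.06°  ·
  (2,4): δ = 73.88°  ·
  (3,4): δ = 117.82°  ·
antipodal pairs: 3

count = 3; pairs: (0,2), (0,3), (1,4)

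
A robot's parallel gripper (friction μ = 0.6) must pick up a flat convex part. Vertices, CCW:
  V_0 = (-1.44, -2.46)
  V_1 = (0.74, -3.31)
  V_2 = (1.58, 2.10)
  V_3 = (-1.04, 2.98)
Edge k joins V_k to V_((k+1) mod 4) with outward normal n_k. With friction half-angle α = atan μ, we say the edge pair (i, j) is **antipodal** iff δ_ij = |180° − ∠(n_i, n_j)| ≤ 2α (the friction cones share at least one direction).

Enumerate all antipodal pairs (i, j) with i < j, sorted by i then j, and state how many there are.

α = atan 0.6 = 30.96°;  2α = 61.93°
n_0 = (-0.3633, -0.9317)
n_1 = (+0.9882, -0.1534)
n_2 = (+0.3184, +0.9480)
n_3 = (-0.9973, +0.0733)
  (0,1): δ = 77.52°  ·
  (0,2): δ = 2.74°  ✓
  (0,3): δ = 107.10°  ·
  (1,2): δ = 99.74°  ·
  (1,3): δ = 4.62°  ✓
  (2,3): δ = 75.64°  ·
antipodal pairs: 2

count = 2; pairs: (0,2), (1,3)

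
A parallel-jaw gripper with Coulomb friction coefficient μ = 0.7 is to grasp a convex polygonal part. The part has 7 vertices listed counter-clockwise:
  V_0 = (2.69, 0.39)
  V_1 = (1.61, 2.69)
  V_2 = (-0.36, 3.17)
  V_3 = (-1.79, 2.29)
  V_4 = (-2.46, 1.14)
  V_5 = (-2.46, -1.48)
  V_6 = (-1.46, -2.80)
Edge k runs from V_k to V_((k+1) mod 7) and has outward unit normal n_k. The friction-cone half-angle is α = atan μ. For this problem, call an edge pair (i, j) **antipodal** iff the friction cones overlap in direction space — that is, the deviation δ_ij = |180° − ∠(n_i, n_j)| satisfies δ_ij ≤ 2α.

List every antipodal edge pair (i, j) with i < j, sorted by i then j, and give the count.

count = 8; pairs: (0,3), (0,4), (0,5), (1,5), (1,6), (2,6), (3,6), (4,6)

α = atan 0.7 = 34.99°;  2α = 69.98°
n_0 = (+0.9052, +0.4250)
n_1 = (+0.2367, +0.9716)
n_2 = (-0.5241, +0.8517)
n_3 = (-0.8641, +0.5034)
n_4 = (-1.0000, -0.0000)
n_5 = (-0.7971, -0.6039)
n_6 = (+0.6094, -0.7928)
  (0,1): δ = 128.85°  ·
  (0,2): δ = 83.55°  ·
  (0,3): δ = 55.38°  ✓
  (0,4): δ = 25.15°  ✓
  (0,5): δ = 11.99°  ✓
  (0,6): δ = 102.40°  ·
  (1,2): δ = 134.70°  ·
  (1,3): δ = 106.53°  ·
  (1,4): δ = 76.31°  ·
  (1,5): δ = 39.16°  ✓
  (1,6): δ = 51.24°  ✓
  (2,3): δ = 151.83°  ·
  (2,4): δ = 121.61°  ·
  (2,5): δ = 84.46°  ·
  (2,6): δ = 5.94°  ✓
  (3,4): δ = 149.77°  ·
  (3,5): δ = 112.63°  ·
  (3,6): δ = 22.23°  ✓
  (4,5): δ = 142.85°  ·
  (4,6): δ = 52.45°  ✓
  (5,6): δ = 89.60°  ·
antipodal pairs: 8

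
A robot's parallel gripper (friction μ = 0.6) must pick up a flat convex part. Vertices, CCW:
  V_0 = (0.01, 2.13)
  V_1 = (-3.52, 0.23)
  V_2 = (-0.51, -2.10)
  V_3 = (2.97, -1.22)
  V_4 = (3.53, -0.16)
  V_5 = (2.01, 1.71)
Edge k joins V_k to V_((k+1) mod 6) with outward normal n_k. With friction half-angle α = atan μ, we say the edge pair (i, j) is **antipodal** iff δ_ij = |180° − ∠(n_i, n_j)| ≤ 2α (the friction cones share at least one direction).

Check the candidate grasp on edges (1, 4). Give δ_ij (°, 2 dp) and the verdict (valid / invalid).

α = atan 0.6 = 30.96°;  2α = 61.93°
edge 1: e_1 = (+3.01, -2.33);  n_1 = (-0.6121, -0.7908)
edge 4: e_4 = (-1.52, +1.87);  n_4 = (+0.7760, +0.6307)
∠(n_1, n_4) = 166.85°
δ = |180° − 166.85°| = 13.15°
13.15° ≤ 2α = 61.93°  →  valid

δ = 13.15°, valid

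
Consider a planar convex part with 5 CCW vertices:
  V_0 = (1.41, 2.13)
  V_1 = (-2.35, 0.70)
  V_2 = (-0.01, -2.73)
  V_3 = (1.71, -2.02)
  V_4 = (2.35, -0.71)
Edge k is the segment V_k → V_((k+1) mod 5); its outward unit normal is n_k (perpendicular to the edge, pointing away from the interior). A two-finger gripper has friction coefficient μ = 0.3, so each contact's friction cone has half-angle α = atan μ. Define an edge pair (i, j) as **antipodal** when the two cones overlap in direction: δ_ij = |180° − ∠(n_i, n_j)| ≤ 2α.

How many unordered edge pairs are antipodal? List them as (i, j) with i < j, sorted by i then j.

count = 2; pairs: (0,2), (1,4)

α = atan 0.3 = 16.70°;  2α = 33.40°
n_0 = (-0.3555, +0.9347)
n_1 = (-0.8261, -0.5636)
n_2 = (+0.3816, -0.9243)
n_3 = (+0.8985, -0.4390)
n_4 = (+0.9493, +0.3142)
  (0,1): δ = 76.52°  ·
  (0,2): δ = 1.61°  ✓
  (0,3): δ = 43.14°  ·
  (0,4): δ = 87.49°  ·
  (1,2): δ = 101.87°  ·
  (1,3): δ = 60.34°  ·
  (1,4): δ = 15.99°  ✓
  (2,3): δ = 138.47°  ·
  (2,4): δ = 94.12°  ·
  (3,4): δ = 135.65°  ·
antipodal pairs: 2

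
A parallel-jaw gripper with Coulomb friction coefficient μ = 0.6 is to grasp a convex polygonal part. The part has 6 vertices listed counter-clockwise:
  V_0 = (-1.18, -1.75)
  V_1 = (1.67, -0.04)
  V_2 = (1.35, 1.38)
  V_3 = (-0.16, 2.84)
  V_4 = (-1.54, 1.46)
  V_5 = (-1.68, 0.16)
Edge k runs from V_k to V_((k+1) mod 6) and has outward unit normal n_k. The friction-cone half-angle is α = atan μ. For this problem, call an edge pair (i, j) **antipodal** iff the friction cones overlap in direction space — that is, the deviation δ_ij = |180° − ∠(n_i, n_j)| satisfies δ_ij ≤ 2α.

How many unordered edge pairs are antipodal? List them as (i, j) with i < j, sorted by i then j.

count = 7; pairs: (0,3), (0,4), (1,3), (1,4), (1,5), (2,4), (2,5)

α = atan 0.6 = 30.96°;  2α = 61.93°
n_0 = (+0.5145, -0.8575)
n_1 = (+0.9755, +0.2198)
n_2 = (+0.6951, +0.7189)
n_3 = (-0.7071, +0.7071)
n_4 = (-0.9943, +0.1071)
n_5 = (-0.9674, -0.2532)
  (0,1): δ = 108.26°  ·
  (0,2): δ = 75.00°  ·
  (0,3): δ = 14.04°  ✓
  (0,4): δ = 52.89°  ✓
  (0,5): δ = 73.71°  ·
  (1,2): δ = 146.74°  ·
  (1,3): δ = 57.70°  ✓
  (1,4): δ = 18.85°  ✓
  (1,5): δ = 1.97°  ✓
  (2,3): δ = 90.96°  ·
  (2,4): δ = 52.11°  ✓
  (2,5): δ = 31.29°  ✓
  (3,4): δ = 141.15°  ·
  (3,5): δ = 120.33°  ·
  (4,5): δ = 159.18°  ·
antipodal pairs: 7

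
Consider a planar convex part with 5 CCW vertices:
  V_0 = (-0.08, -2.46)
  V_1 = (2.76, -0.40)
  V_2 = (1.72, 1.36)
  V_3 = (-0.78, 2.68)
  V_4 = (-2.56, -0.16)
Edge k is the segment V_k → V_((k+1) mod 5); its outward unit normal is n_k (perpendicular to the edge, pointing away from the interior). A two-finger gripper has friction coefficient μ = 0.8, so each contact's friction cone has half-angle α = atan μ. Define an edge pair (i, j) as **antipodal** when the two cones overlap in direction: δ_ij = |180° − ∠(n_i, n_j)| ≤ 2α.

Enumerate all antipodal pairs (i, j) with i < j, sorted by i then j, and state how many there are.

count = 5; pairs: (0,2), (0,3), (1,3), (1,4), (2,4)

α = atan 0.8 = 38.66°;  2α = 77.32°
n_0 = (+0.5872, -0.8095)
n_1 = (+0.8609, +0.5087)
n_2 = (+0.4669, +0.8843)
n_3 = (-0.8473, +0.5311)
n_4 = (-0.6800, -0.7332)
  (0,1): δ = 95.38°  ·
  (0,2): δ = 63.79°  ✓
  (0,3): δ = 21.97°  ✓
  (0,4): δ = 101.20°  ·
  (1,2): δ = 148.41°  ·
  (1,3): δ = 62.66°  ✓
  (1,4): δ = 16.58°  ✓
  (2,3): δ = 94.24°  ·
  (2,4): δ = 15.01°  ✓
  (3,4): δ = 100.77°  ·
antipodal pairs: 5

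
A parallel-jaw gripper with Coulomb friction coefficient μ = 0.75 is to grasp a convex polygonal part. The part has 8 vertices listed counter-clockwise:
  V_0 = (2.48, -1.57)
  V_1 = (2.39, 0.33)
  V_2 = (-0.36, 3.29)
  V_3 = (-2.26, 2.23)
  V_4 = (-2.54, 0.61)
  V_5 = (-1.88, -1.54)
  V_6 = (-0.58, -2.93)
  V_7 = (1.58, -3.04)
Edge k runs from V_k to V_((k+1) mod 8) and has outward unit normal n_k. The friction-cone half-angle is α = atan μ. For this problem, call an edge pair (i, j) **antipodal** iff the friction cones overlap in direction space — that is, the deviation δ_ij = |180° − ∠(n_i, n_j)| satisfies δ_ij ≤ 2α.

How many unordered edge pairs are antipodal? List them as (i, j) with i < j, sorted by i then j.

count = 12; pairs: (0,2), (0,3), (0,4), (0,5), (1,3), (1,4), (1,5), (1,6), (2,6), (2,7), (3,7), (4,7)

α = atan 0.75 = 36.87°;  2α = 73.74°
n_0 = (+0.9989, +0.0473)
n_1 = (+0.7326, +0.6806)
n_2 = (-0.4872, +0.8733)
n_3 = (-0.9854, +0.1703)
n_4 = (-0.9560, -0.2935)
n_5 = (-0.7304, -0.6831)
n_6 = (-0.0509, -0.9987)
n_7 = (+0.8529, -0.5222)
  (0,1): δ = 139.82°  ·
  (0,2): δ = 63.56°  ✓
  (0,3): δ = 12.52°  ✓
  (0,4): δ = 14.35°  ✓
  (0,5): δ = 40.37°  ✓
  (0,6): δ = 84.37°  ·
  (0,7): δ = 145.81°  ·
  (1,2): δ = 103.74°  ·
  (1,3): δ = 52.70°  ✓
  (1,4): δ = 25.83°  ✓
  (1,5): δ = 0.19°  ✓
  (1,6): δ = 44.19°  ✓
  (1,7): δ = 105.63°  ·
  (2,3): δ = 128.96°  ·
  (2,4): δ = 102.09°  ·
  (2,5): δ = 76.07°  ·
  (2,6): δ = 32.07°  ✓
  (2,7): δ = 29.37°  ✓
  (3,4): δ = 153.13°  ·
  (3,5): δ = 127.11°  ·
  (3,6): δ = 83.11°  ·
  (3,7): δ = 21.67°  ✓
  (4,5): δ = 153.98°  ·
  (4,6): δ = 109.98°  ·
  (4,7): δ = 48.54°  ✓
  (5,6): δ = 136.00°  ·
  (5,7): δ = 74.56°  ·
  (6,7): δ = 118.56°  ·
antipodal pairs: 12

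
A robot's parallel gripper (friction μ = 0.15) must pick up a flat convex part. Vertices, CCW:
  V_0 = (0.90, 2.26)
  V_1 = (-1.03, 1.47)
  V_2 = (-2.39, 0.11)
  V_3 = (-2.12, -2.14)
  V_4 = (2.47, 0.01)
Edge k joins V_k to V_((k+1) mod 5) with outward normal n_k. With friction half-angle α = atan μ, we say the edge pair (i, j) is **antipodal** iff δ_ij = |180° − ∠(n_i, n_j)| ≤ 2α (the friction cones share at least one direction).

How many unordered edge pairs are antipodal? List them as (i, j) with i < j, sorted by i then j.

count = 1; pairs: (0,3)

α = atan 0.15 = 8.53°;  2α = 17.06°
n_0 = (-0.3788, +0.9255)
n_1 = (-0.7071, +0.7071)
n_2 = (-0.9929, -0.1191)
n_3 = (+0.4242, -0.9056)
n_4 = (+0.8201, +0.5722)
  (0,1): δ = 157.26°  ·
  (0,2): δ = 105.42°  ·
  (0,3): δ = 2.84°  ✓
  (0,4): δ = 102.65°  ·
  (1,2): δ = 128.16°  ·
  (1,3): δ = 19.90°  ·
  (1,4): δ = 79.91°  ·
  (2,3): δ = 71.74°  ·
  (2,4): δ = 28.06°  ·
  (3,4): δ = 80.19°  ·
antipodal pairs: 1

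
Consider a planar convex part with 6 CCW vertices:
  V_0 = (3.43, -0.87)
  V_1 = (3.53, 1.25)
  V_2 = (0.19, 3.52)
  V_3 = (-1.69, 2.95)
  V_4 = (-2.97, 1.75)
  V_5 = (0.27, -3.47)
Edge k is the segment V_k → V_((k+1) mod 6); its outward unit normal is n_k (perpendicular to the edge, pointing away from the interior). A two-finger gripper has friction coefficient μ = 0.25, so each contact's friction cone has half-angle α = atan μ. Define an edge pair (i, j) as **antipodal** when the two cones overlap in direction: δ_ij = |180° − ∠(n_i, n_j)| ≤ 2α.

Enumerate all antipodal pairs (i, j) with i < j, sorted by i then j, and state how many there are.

count = 3; pairs: (1,4), (2,5), (3,5)

α = atan 0.25 = 14.04°;  2α = 28.07°
n_0 = (+0.9989, -0.0471)
n_1 = (+0.5621, +0.8271)
n_2 = (-0.2901, +0.9570)
n_3 = (-0.6839, +0.7295)
n_4 = (-0.8496, -0.5274)
n_5 = (+0.6354, -0.7722)
  (0,1): δ = 121.50°  ·
  (0,2): δ = 70.43°  ·
  (0,3): δ = 44.15°  ·
  (0,4): δ = 34.53°  ·
  (0,5): δ = 132.15°  ·
  (1,2): δ = 128.93°  ·
  (1,3): δ = 102.65°  ·
  (1,4): δ = 23.97°  ✓
  (1,5): δ = 73.65°  ·
  (2,3): δ = 153.71°  ·
  (2,4): δ = 75.04°  ·
  (2,5): δ = 22.58°  ✓
  (3,4): δ = 101.32°  ·
  (3,5): δ = 3.71°  ✓
  (4,5): δ = 82.38°  ·
antipodal pairs: 3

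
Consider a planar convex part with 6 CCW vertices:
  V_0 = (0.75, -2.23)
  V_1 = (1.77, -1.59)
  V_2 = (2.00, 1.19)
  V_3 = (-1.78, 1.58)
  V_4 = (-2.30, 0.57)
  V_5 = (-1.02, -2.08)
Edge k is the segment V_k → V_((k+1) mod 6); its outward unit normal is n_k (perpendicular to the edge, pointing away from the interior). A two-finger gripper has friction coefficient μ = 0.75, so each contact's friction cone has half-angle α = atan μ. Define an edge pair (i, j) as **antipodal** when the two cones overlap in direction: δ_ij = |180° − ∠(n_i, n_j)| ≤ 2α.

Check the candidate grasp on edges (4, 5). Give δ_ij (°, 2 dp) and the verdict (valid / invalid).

δ = 120.63°, invalid

α = atan 0.75 = 36.87°;  2α = 73.74°
edge 4: e_4 = (+1.28, -2.65);  n_4 = (-0.9005, -0.4349)
edge 5: e_5 = (+1.77, -0.15);  n_5 = (-0.0844, -0.9964)
∠(n_4, n_5) = 59.37°
δ = |180° − 59.37°| = 120.63°
120.63° > 2α = 73.74°  →  invalid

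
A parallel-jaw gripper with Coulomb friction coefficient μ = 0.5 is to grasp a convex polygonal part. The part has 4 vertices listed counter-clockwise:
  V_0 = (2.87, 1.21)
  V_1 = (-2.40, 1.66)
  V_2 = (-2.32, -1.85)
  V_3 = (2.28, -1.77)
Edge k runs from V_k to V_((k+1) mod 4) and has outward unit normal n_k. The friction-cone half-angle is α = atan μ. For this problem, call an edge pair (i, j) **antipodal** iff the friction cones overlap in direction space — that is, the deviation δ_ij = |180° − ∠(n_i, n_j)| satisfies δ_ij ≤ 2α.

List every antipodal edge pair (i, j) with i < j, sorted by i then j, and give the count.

α = atan 0.5 = 26.57°;  2α = 53.13°
n_0 = (+0.0851, +0.9964)
n_1 = (-0.9997, -0.0228)
n_2 = (+0.0174, -0.9998)
n_3 = (+0.9810, -0.1942)
  (0,1): δ = 83.81°  ·
  (0,2): δ = 5.88°  ✓
  (0,3): δ = 83.68°  ·
  (1,2): δ = 90.31°  ·
  (1,3): δ = 12.50°  ✓
  (2,3): δ = 102.20°  ·
antipodal pairs: 2

count = 2; pairs: (0,2), (1,3)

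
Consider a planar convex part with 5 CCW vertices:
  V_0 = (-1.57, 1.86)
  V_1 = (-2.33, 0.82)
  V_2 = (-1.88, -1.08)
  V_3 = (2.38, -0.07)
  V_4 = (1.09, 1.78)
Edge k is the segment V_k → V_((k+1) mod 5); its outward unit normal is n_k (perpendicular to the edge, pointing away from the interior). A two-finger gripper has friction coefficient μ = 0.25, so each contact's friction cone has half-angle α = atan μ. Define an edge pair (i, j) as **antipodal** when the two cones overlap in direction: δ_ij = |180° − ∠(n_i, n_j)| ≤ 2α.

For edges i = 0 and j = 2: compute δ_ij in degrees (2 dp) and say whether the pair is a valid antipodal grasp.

α = atan 0.25 = 14.04°;  2α = 28.07°
edge 0: e_0 = (-0.76, -1.04);  n_0 = (-0.8074, +0.5900)
edge 2: e_2 = (+4.26, +1.01);  n_2 = (+0.2307, -0.9730)
∠(n_0, n_2) = 139.50°
δ = |180° − 139.50°| = 40.50°
40.50° > 2α = 28.07°  →  invalid

δ = 40.50°, invalid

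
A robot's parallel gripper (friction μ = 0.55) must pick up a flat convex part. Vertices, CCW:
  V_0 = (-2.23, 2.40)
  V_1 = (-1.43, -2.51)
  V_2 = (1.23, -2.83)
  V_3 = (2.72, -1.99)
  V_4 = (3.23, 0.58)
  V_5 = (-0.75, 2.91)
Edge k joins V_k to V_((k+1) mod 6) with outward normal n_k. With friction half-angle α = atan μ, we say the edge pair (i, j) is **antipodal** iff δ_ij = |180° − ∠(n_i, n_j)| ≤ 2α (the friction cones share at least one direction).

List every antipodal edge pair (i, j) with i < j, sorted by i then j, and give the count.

α = atan 0.55 = 28.81°;  2α = 57.62°
n_0 = (-0.9870, -0.1608)
n_1 = (-0.1194, -0.9928)
n_2 = (+0.4911, -0.8711)
n_3 = (+0.9809, -0.1946)
n_4 = (+0.5052, +0.8630)
n_5 = (-0.3258, +0.9454)
  (0,1): δ = 106.11°  ·
  (0,2): δ = 69.84°  ·
  (0,3): δ = 20.48°  ✓
  (0,4): δ = 50.40°  ✓
  (0,5): δ = 99.76°  ·
  (1,2): δ = 143.73°  ·
  (1,3): δ = 94.36°  ·
  (1,4): δ = 23.49°  ✓
  (1,5): δ = 25.87°  ✓
  (2,3): δ = 130.64°  ·
  (2,4): δ = 59.76°  ·
  (2,5): δ = 10.40°  ✓
  (3,4): δ = 109.12°  ·
  (3,5): δ = 59.76°  ·
  (4,5): δ = 130.64°  ·
antipodal pairs: 5

count = 5; pairs: (0,3), (0,4), (1,4), (1,5), (2,5)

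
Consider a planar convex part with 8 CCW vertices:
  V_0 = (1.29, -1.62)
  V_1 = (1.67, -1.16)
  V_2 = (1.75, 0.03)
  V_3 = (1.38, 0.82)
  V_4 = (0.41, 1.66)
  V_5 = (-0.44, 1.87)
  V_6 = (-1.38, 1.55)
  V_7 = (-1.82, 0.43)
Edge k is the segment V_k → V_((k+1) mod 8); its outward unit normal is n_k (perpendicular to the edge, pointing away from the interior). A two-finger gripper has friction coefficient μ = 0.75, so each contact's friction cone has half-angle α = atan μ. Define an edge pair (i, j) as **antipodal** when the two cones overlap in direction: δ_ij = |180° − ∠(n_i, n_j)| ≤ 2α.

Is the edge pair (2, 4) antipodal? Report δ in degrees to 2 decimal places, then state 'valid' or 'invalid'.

α = atan 0.75 = 36.87°;  2α = 73.74°
edge 2: e_2 = (-0.37, +0.79);  n_2 = (+0.9056, +0.4241)
edge 4: e_4 = (-0.85, +0.21);  n_4 = (+0.2398, +0.9708)
∠(n_2, n_4) = 51.03°
δ = |180° − 51.03°| = 128.97°
128.97° > 2α = 73.74°  →  invalid

δ = 128.97°, invalid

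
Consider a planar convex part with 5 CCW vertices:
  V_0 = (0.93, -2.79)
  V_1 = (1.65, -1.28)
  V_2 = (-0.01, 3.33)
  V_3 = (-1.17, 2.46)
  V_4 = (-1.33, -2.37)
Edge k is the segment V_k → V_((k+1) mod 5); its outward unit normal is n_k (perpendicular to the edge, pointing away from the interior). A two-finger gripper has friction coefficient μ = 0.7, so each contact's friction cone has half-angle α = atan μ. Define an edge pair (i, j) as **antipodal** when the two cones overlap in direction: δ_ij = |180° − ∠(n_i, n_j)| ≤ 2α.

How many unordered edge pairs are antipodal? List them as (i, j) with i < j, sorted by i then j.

count = 5; pairs: (0,2), (0,3), (1,3), (1,4), (2,4)

α = atan 0.7 = 34.99°;  2α = 69.98°
n_0 = (+0.9026, -0.4304)
n_1 = (+0.9409, +0.3388)
n_2 = (-0.6000, +0.8000)
n_3 = (-0.9995, +0.0331)
n_4 = (-0.1827, -0.9832)
  (0,1): δ = 134.70°  ·
  (0,2): δ = 27.64°  ✓
  (0,3): δ = 23.60°  ✓
  (0,4): δ = 104.97°  ·
  (1,2): δ = 72.93°  ·
  (1,3): δ = 21.70°  ✓
  (1,4): δ = 59.67°  ✓
  (2,3): δ = 128.77°  ·
  (2,4): δ = 47.40°  ✓
  (3,4): δ = 98.63°  ·
antipodal pairs: 5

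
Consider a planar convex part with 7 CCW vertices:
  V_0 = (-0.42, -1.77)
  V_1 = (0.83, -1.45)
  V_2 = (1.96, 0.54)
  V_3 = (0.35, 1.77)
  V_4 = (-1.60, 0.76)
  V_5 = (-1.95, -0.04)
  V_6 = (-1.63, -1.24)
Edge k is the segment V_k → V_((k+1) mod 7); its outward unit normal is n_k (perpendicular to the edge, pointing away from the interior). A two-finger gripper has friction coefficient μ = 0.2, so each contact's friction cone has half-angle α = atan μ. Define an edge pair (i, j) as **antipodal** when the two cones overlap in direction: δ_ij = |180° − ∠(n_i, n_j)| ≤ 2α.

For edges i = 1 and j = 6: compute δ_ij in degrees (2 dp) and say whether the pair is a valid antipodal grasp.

δ = 95.94°, invalid

α = atan 0.2 = 11.31°;  2α = 22.62°
edge 1: e_1 = (+1.13, +1.99);  n_1 = (+0.8696, -0.4938)
edge 6: e_6 = (+1.21, -0.53);  n_6 = (-0.4012, -0.9160)
∠(n_1, n_6) = 84.06°
δ = |180° − 84.06°| = 95.94°
95.94° > 2α = 22.62°  →  invalid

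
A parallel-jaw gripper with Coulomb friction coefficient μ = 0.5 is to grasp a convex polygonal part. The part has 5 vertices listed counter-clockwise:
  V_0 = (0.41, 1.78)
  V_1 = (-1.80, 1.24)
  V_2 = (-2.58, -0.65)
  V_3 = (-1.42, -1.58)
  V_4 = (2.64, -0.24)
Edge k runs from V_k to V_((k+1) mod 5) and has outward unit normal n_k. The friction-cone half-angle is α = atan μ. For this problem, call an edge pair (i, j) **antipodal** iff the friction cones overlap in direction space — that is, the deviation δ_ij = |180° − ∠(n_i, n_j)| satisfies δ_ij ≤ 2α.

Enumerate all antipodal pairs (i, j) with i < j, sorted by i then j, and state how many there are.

count = 4; pairs: (0,2), (0,3), (1,3), (2,4)

α = atan 0.5 = 26.57°;  2α = 53.13°
n_0 = (-0.2374, +0.9714)
n_1 = (-0.9244, +0.3815)
n_2 = (-0.6255, -0.7802)
n_3 = (+0.3134, -0.9496)
n_4 = (+0.6713, +0.7411)
  (0,1): δ = 126.16°  ·
  (0,2): δ = 52.45°  ✓
  (0,3): δ = 4.53°  ✓
  (0,4): δ = 124.10°  ·
  (1,2): δ = 106.29°  ·
  (1,3): δ = 49.31°  ✓
  (1,4): δ = 70.25°  ·
  (2,3): δ = 123.01°  ·
  (2,4): δ = 3.45°  ✓
  (3,4): δ = 60.44°  ·
antipodal pairs: 4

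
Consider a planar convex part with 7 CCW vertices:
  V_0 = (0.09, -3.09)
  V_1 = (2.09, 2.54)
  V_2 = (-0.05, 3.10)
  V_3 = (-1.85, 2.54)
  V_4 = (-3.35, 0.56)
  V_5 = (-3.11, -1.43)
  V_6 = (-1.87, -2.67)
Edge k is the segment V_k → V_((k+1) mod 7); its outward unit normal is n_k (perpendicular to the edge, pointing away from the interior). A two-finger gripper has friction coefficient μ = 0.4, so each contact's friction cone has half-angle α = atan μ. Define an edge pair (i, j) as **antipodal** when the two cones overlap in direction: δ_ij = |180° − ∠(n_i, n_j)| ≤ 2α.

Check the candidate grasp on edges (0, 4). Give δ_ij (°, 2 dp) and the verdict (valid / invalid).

δ = 26.43°, valid

α = atan 0.4 = 21.80°;  2α = 43.60°
edge 0: e_0 = (+2.00, +5.63);  n_0 = (+0.9423, -0.3347)
edge 4: e_4 = (+0.24, -1.99);  n_4 = (-0.9928, -0.1197)
∠(n_0, n_4) = 153.57°
δ = |180° − 153.57°| = 26.43°
26.43° ≤ 2α = 43.60°  →  valid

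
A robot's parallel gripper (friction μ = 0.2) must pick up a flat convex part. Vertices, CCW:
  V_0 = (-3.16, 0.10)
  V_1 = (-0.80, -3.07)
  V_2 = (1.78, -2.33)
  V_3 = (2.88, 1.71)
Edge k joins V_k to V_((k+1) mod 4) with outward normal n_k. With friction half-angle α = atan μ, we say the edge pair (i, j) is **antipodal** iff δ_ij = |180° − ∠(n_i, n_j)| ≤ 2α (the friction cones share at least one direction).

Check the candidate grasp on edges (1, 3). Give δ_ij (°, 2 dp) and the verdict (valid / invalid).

δ = 1.08°, valid

α = atan 0.2 = 11.31°;  2α = 22.62°
edge 1: e_1 = (+2.58, +0.74);  n_1 = (+0.2757, -0.9612)
edge 3: e_3 = (-6.04, -1.61);  n_3 = (-0.2576, +0.9663)
∠(n_1, n_3) = 178.92°
δ = |180° − 178.92°| = 1.08°
1.08° ≤ 2α = 22.62°  →  valid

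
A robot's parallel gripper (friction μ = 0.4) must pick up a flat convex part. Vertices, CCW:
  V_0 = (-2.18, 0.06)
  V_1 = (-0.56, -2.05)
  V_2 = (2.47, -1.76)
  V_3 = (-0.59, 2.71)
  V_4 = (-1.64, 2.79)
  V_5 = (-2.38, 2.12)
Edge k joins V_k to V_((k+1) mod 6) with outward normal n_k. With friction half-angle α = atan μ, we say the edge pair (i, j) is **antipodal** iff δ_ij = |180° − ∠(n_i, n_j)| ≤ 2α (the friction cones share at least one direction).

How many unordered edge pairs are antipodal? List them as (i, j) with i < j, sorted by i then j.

α = atan 0.4 = 21.80°;  2α = 43.60°
n_0 = (-0.7932, -0.6090)
n_1 = (+0.0953, -0.9955)
n_2 = (+0.8252, +0.5649)
n_3 = (+0.0760, +0.9971)
n_4 = (-0.6712, +0.7413)
n_5 = (-0.9953, -0.0966)
  (0,1): δ = 122.05°  ·
  (0,2): δ = 3.12°  ✓
  (0,3): δ = 48.13°  ·
  (0,4): δ = 94.64°  ·
  (0,5): δ = 148.03°  ·
  (1,2): δ = 61.07°  ·
  (1,3): δ = 9.82°  ✓
  (1,4): δ = 36.69°  ✓
  (1,5): δ = 90.08°  ·
  (2,3): δ = 128.75°  ·
  (2,4): δ = 82.24°  ·
  (2,5): δ = 28.85°  ✓
  (3,4): δ = 133.49°  ·
  (3,5): δ = 80.10°  ·
  (4,5): δ = 126.61°  ·
antipodal pairs: 4

count = 4; pairs: (0,2), (1,3), (1,4), (2,5)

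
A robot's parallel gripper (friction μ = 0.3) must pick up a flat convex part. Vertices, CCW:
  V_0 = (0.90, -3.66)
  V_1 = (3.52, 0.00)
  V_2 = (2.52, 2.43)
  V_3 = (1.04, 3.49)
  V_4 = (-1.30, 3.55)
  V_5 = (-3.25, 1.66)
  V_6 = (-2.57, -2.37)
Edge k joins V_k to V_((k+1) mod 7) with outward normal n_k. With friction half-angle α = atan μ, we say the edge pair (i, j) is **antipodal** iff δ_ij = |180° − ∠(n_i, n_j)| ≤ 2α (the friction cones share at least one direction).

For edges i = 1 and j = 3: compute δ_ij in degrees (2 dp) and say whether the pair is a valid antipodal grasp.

δ = 113.84°, invalid

α = atan 0.3 = 16.70°;  2α = 33.40°
edge 1: e_1 = (-1.00, +2.43);  n_1 = (+0.9248, +0.3806)
edge 3: e_3 = (-2.34, +0.06);  n_3 = (+0.0256, +0.9997)
∠(n_1, n_3) = 66.16°
δ = |180° − 66.16°| = 113.84°
113.84° > 2α = 33.40°  →  invalid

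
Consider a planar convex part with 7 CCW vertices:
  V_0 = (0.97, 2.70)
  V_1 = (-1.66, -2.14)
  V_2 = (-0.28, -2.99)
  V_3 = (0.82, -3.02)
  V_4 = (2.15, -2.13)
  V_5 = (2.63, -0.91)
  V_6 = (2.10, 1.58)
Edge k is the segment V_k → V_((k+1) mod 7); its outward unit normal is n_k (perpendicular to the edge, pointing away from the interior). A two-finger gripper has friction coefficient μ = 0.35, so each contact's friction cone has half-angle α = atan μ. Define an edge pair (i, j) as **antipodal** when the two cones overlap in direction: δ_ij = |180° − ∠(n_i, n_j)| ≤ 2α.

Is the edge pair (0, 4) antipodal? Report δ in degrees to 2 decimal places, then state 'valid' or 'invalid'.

α = atan 0.35 = 19.29°;  2α = 38.58°
edge 0: e_0 = (-2.63, -4.84);  n_0 = (-0.8787, +0.4775)
edge 4: e_4 = (+0.48, +1.22);  n_4 = (+0.9306, -0.3661)
∠(n_0, n_4) = 172.96°
δ = |180° − 172.96°| = 7.04°
7.04° ≤ 2α = 38.58°  →  valid

δ = 7.04°, valid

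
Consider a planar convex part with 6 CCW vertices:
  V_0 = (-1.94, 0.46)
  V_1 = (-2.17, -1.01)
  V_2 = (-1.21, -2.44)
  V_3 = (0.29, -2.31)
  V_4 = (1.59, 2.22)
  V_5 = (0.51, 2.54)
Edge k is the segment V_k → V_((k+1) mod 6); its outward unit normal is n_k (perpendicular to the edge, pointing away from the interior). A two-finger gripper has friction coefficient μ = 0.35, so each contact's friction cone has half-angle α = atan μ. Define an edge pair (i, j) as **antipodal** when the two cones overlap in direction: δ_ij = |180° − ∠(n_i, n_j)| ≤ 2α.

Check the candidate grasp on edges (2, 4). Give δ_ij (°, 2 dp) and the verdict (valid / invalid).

δ = 21.46°, valid

α = atan 0.35 = 19.29°;  2α = 38.58°
edge 2: e_2 = (+1.50, +0.13);  n_2 = (+0.0863, -0.9963)
edge 4: e_4 = (-1.08, +0.32);  n_4 = (+0.2841, +0.9588)
∠(n_2, n_4) = 158.54°
δ = |180° − 158.54°| = 21.46°
21.46° ≤ 2α = 38.58°  →  valid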